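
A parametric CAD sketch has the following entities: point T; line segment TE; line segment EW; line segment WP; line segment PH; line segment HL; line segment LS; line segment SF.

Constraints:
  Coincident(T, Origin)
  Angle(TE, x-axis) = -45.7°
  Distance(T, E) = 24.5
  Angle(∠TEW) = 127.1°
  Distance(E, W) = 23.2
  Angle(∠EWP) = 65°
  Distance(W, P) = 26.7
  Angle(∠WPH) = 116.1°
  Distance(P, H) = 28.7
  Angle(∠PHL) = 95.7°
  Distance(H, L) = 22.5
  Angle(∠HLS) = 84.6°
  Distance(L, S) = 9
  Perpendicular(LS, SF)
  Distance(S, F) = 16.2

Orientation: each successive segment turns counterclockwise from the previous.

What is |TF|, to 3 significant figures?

4.87

T is at the origin; TE runs at -45.7° with length 24.5, so E = (17.1, -17.5). ∠TEW = 127.1° gives EW at 7.20° from the x-axis; with |EW| = 23.2, W = (40.1, -14.6). ∠EWP = 65.0° gives WP at 122° from the x-axis; with |WP| = 26.7, P = (25.9, 7.97). ∠WPH = 116.1° gives PH at -174° from the x-axis; with |PH| = 28.7, H = (-2.64, 4.92). ∠PHL = 95.7° gives HL at -89.6° from the x-axis; with |HL| = 22.5, L = (-2.48, -17.6). ∠HLS = 84.6° gives LS at 5.80° from the x-axis; with |LS| = 9.0, S = (6.47, -16.7). LS ⟂ SF, so SF runs at 95.8°; with |SF| = 16.2, F = (4.84, -0.556). Then |TF| = |F − T| = 4.87.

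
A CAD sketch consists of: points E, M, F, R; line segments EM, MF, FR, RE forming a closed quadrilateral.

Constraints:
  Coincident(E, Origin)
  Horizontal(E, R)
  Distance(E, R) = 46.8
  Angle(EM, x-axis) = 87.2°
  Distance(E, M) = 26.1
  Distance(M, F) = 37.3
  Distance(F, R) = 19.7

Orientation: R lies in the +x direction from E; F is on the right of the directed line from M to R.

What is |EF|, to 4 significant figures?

27.13

E is at the origin; ER is horizontal with |ER| = 46.8 and R in +x, so R = (46.8, 0). EM runs at 87.2° with |EM| = 26.1, so M = (1.275, 26.07). F is determined by |MF| = 37.3 and |FR| = 19.7 together: it lies at the intersection of circle(M, 37.3) and circle(R, 19.7). With |MR| = 52.46, the foot of the radical line on MR is 35.79 from M and the perpendicular offset is √(37.3² − 35.79²) = 10.50. Taking the right-of-MR solution: F = (27.12, -0.8283).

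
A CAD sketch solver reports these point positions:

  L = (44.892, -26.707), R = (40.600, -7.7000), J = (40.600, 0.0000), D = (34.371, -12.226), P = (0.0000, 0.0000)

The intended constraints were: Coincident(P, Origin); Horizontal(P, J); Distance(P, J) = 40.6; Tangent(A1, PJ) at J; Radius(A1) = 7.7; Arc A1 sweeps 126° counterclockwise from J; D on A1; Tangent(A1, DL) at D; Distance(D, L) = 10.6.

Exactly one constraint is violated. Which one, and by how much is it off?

Distance(D, L) = 10.6 — off by 7.30.

P = (0.00, 0.00) ✓; P.y = 0.00, J.y = 0.00 ✓; |PJ| = 40.60 ✓; ∠(RJ, JP) = 90.00° ✓; |RJ| = 7.700 ✓; bearing(R→D) − bearing(R→J) = 126.0° ✓; |RD| = 7.700 ✓; ∠(RD, DL) = 90.00° ✓; |DL| = 17.90 ✗.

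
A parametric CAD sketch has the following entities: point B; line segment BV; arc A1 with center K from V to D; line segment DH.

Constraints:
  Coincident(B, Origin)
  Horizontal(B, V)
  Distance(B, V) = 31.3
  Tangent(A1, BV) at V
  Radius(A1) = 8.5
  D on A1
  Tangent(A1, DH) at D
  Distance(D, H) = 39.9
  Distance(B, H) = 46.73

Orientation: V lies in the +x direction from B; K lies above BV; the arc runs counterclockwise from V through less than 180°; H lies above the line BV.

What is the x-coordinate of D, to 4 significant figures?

37.92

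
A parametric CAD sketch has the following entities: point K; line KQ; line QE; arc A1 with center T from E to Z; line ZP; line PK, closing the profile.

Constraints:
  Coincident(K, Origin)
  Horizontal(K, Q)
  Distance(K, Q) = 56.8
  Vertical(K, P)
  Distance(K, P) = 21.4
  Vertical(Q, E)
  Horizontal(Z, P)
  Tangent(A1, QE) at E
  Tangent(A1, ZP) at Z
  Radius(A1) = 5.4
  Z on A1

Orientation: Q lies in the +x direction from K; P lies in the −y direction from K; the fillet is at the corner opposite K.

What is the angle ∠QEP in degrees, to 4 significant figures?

95.43°

The virtual corner opposite K is at (56.80, -21.40). Since A1 is tangent to QE there, TE ⟂ QE and A1 meets ZP tangentially, so TZ is at right angles to ZP, with radius 5.4, so the center T sits 5.4 in from both sides at T = (51.40, -16.00). That places the tangent points at E = (56.80, -16.00) on QE and Z = (51.40, -21.40) on ZP. Then cos ∠QEP = EQ·EP / (|EQ||EP|), giving 95.43°.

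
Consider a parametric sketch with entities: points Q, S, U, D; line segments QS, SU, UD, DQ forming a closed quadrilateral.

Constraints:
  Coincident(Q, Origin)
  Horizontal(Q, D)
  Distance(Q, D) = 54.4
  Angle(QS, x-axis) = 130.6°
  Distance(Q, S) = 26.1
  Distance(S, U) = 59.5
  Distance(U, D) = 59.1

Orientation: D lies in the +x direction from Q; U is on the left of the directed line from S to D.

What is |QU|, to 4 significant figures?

62.85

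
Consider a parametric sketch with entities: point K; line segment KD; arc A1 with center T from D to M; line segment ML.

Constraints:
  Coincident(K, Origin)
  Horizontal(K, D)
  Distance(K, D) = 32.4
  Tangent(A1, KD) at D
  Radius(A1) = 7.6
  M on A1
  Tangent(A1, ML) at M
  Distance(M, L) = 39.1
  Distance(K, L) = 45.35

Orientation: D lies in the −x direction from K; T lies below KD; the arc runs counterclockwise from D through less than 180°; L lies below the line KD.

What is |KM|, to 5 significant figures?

40.300

Checks: |TM| = 7.600 ✓; ∠(TM, ML) = 90.00° ✓; |ML| = 39.10 ✓; |KL| = 45.35 ✓.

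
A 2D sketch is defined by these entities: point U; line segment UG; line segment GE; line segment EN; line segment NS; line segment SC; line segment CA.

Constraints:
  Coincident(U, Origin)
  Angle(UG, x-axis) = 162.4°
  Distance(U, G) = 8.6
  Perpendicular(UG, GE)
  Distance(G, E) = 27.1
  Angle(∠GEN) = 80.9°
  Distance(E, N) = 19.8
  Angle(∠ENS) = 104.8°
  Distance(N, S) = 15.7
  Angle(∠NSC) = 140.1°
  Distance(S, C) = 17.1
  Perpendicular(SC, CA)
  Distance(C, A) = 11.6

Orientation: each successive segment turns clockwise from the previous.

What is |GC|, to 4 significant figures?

12.88

U is at the origin; UG runs at 162.4° with length 8.6, so G = (-8.197, 2.600). The perpendicularity gives GE at right angles to UG, so GE runs at 72.40°; with |GE| = 27.1, E = (-0.003216, 28.43). ∠GEN = 80.9° gives EN at -26.70° from the x-axis; with |EN| = 19.8, N = (17.69, 19.54). ∠ENS = 104.8° gives NS at -101.9° from the x-axis; with |NS| = 15.7, S = (14.45, 4.173). ∠NSC = 140.1° gives SC at -141.8° from the x-axis; with |SC| = 17.1, C = (1.010, -6.402). Then |GC| = |C − G| = 12.88.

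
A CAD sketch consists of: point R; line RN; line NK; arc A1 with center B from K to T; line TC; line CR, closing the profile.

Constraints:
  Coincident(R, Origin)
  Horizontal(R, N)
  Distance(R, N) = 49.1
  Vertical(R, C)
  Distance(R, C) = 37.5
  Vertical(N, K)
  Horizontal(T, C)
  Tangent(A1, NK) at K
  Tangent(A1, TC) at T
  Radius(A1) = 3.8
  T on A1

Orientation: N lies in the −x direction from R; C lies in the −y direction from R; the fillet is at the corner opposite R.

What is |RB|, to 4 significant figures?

56.46

R is at the origin; RN is horizontal with |RN| = 49.1 and N on the −x side, so N = (-49.10, 0.000). R and C share the same x with |RC| = 37.5 and C on the −y side, so C = (0.000, -37.50). The virtual corner opposite R is at (-49.10, -37.50). Since A1 is tangent to NK there, BK ⟂ NK and A1 meets TC tangentially, so BT is at right angles to TC, with radius 3.8, so the center B sits 3.8 in from both sides at B = (-45.30, -33.70). Then |RB| = |B − R| = 56.46.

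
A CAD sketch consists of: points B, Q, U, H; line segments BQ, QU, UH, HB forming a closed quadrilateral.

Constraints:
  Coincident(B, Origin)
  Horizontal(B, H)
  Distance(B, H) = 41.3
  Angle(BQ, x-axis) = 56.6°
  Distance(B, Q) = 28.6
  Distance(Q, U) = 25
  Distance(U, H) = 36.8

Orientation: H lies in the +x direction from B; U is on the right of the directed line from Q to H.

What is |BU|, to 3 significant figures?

4.78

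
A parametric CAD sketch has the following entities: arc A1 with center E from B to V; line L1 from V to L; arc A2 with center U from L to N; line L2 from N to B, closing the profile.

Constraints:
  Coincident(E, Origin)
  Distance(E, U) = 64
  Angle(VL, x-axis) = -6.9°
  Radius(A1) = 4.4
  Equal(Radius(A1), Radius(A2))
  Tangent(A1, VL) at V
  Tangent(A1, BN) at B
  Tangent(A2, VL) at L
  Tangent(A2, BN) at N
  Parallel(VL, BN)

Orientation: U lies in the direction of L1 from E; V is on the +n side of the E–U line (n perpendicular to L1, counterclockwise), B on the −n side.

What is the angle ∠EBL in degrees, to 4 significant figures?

82.17°

The slot axis is L1's direction at -6.9°, so u = (cos -6.9°, sin -6.9°) = (0.9928, -0.1201) and n = (−sin -6.9°, cos -6.9°) = (0.1201, 0.9928). E is at the origin and U lies 64.0 along u from E, so U = 64.0·u = (63.54, -7.689). Tangency of A1 to both parallel lines with radius 4.4 puts V and B at E ± 4.4·n: V = (0.5286, 4.368), B = (-0.5286, -4.368). Equal radii place L and N the same way about U: L = U + 4.4·n = (64.07, -3.321), N = U − 4.4·n = (63.01, -12.06). Then cos ∠EBL = BE·BL / (|BE||BL|), giving 82.17°.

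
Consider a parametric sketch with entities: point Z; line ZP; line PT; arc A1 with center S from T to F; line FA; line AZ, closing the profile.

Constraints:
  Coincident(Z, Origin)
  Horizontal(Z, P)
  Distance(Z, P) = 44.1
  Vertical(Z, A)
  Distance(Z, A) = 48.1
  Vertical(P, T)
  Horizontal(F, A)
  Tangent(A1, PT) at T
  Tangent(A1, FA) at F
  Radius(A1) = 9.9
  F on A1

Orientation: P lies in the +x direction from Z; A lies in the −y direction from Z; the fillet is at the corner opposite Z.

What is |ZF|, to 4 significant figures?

59.02

Z is at the origin; ZP is horizontal with |ZP| = 44.1 and P on the +x side, so P = (44.10, 0.000). Z and A share the same x with |ZA| = 48.1 and A on the −y side, so A = (0.000, -48.10). The virtual corner opposite Z is at (44.10, -48.10). Since A1 is tangent to PT there, ST ⟂ PT and since A1 is tangent to FA there, SF ⟂ FA, with radius 9.9, so the center S sits 9.9 in from both sides at S = (34.20, -38.20). That places the tangent points at T = (44.10, -38.20) on PT and F = (34.20, -48.10) on FA. Then |ZF| = |F − Z| = 59.02.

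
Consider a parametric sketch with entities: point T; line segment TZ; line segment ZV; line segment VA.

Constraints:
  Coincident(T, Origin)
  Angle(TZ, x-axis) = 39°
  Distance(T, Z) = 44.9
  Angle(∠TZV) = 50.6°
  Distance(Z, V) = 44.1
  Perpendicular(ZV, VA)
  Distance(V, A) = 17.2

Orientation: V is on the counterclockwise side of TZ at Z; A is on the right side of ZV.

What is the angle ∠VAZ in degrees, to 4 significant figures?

68.69°

T is at the origin; TZ runs at 39.0° with length 44.9, so Z = 44.9·(cos 39.0°, sin 39.0°) = (34.89, 28.26). ∠TZV = 50.6°, so ZV runs at 39.0° + (180° − 50.6°) = 168.4° from the x-axis; with |ZV| = 44.1, V = Z + 44.1·(cos 168.4°, sin 168.4°) = (-8.305, 37.12). ZV is perpendicular to VA; with |VA| = 17.2 on the right of ZV, A = V + 17.2·(0.2011, 0.9796) = (-4.847, 53.97). Then cos ∠VAZ = AV·AZ / (|AV||AZ|), giving 68.69°.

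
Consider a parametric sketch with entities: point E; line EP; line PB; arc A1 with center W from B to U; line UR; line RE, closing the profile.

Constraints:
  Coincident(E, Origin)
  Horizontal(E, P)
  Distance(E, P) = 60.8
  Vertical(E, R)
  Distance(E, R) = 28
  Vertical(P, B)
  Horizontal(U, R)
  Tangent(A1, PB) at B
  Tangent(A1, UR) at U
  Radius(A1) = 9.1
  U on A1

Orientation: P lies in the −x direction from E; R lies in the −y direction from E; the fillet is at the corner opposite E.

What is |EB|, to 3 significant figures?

63.7

E is at the origin; E and P share the same y with |EP| = 60.8 and P on the −x side, so P = (-60.8, 0.00). ER is vertical with |ER| = 28.0 and R on the −y side, so R = (0.00, -28.0). The virtual corner opposite E is at (-60.8, -28.0). The tangent condition forces WB to be normal to PB and A1 meets UR tangentially, so WU is at right angles to UR, with radius 9.1, so the center W sits 9.1 in from both sides at W = (-51.7, -18.9). That places the tangent points at B = (-60.8, -18.9) on PB and U = (-51.7, -28.0) on UR. Then |EB| = |B − E| = 63.7.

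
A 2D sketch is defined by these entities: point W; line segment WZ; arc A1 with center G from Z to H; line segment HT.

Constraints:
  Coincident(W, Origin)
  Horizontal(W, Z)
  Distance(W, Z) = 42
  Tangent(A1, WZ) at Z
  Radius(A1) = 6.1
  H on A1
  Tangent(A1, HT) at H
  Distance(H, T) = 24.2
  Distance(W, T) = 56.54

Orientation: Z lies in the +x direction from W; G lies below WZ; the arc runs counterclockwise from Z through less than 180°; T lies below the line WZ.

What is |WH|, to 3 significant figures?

37.6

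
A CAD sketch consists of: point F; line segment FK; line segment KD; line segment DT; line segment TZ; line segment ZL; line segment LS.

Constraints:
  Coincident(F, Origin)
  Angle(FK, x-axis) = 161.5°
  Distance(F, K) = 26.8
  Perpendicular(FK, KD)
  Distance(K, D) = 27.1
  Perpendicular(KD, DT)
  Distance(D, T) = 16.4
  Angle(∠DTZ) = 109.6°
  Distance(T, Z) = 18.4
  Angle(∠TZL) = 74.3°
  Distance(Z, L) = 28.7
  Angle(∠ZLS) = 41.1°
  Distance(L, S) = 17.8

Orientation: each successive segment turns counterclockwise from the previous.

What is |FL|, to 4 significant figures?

33.78

∠DTZ = 109.6° gives TZ at 51.90° from the x-axis; with |TZ| = 18.4, Z = (-7.108, -7.920). ∠TZL = 74.3° gives ZL at 157.6° from the x-axis; with |ZL| = 28.7, L = (-33.64, 3.017). Then |FL| = |L − F| = 33.78.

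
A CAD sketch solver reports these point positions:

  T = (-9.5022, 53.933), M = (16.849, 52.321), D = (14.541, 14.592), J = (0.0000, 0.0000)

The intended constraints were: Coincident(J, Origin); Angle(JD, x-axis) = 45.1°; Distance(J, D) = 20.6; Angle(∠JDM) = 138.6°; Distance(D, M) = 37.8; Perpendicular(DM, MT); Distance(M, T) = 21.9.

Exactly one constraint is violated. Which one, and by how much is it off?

Distance(M, T) = 21.9 — off by 4.50.

J = (0.00, 0.00) ✓; JD at 45.10° ✓; |JD| = 20.60 ✓; ∠JDM = 138.6° ✓; |DM| = 37.80 ✓; ∠(DM, MT) = 90.00° ✓; |MT| = 26.40 ✗.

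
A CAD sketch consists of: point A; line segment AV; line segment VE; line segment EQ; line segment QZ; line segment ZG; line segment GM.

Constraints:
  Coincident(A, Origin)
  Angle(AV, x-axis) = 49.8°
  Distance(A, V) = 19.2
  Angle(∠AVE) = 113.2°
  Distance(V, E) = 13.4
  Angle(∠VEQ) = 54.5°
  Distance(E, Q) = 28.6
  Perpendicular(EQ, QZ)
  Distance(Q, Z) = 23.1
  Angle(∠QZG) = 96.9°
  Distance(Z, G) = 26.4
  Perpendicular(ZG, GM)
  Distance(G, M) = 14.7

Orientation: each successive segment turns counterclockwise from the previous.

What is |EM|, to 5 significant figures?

11.695

∠QZG = 96.9° gives ZG at 55.200° from the x-axis; with |ZG| = 26.4, G = (28.492, 12.240). The perpendicularity gives GM at right angles to ZG, so GM runs at 145.20°; with |GM| = 14.7, M = (16.421, 20.630). Then |EM| = |M − E| = 11.695.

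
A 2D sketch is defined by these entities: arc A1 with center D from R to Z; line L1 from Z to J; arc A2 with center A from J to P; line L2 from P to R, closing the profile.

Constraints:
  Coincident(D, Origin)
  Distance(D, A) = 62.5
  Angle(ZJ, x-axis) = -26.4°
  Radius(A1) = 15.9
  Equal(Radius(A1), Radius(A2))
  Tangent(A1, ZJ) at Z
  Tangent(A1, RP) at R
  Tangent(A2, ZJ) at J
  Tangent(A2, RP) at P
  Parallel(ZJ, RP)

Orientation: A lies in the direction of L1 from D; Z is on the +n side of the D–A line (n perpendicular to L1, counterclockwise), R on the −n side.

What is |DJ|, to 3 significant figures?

64.5

Tangency of A1 to both parallel lines with radius 15.9 puts Z and R at D ± 15.9·n: Z = (7.07, 14.2), R = (-7.07, -14.2). Equal radii place J and P the same way about A: J = A + 15.9·n = (63.1, -13.5), P = A − 15.9·n = (48.9, -42.0). Then |DJ| = |J − D| = 64.5.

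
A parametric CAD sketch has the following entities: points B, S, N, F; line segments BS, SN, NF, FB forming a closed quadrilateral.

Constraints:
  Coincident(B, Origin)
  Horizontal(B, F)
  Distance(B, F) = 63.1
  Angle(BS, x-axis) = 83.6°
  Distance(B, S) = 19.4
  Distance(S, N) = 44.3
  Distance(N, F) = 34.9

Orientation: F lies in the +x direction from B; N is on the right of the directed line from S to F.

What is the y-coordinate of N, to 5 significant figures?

-14.171

Checks: |SN| = 44.30 ✓; |NF| = 34.90 ✓.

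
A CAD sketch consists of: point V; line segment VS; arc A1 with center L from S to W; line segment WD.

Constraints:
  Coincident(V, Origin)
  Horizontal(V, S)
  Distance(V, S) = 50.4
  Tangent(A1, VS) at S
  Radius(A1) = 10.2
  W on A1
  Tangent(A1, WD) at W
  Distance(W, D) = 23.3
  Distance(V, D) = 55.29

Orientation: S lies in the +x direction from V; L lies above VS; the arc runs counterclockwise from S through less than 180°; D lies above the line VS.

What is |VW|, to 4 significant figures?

60.56

Checks: |VS| = 50.40 ✓; |LW| = 10.20 ✓; ∠(LW, WD) = 90.00° ✓; |WD| = 23.30 ✓; |VD| = 55.29 ✓.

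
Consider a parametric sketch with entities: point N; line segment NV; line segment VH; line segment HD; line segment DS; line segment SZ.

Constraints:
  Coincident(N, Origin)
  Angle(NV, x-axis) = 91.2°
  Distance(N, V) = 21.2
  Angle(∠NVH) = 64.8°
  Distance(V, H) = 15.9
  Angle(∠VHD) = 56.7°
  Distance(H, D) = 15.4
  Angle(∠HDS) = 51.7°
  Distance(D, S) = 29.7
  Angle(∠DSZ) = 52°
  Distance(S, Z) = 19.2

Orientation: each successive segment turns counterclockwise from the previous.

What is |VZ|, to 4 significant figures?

18.43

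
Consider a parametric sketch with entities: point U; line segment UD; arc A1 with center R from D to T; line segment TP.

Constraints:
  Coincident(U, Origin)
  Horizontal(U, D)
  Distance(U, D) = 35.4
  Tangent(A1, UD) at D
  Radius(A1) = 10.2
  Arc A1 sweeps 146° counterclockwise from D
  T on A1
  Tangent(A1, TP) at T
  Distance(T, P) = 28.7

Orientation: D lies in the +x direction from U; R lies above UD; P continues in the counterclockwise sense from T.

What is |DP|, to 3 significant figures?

39.1

On A1, D sits at bearing -90° from R; a 146° counterclockwise sweep puts T at bearing 56°, so T = R + 10.2·(cos 56°, sin 56°) = (41.1, 18.7). Since A1 is tangent to TP there, RT ⟂ TP, so TP runs along (−sin 56°, cos 56°); with |TP| = 28.7, P = (17.3, 34.7). Then |DP| = |P − D| = 39.1.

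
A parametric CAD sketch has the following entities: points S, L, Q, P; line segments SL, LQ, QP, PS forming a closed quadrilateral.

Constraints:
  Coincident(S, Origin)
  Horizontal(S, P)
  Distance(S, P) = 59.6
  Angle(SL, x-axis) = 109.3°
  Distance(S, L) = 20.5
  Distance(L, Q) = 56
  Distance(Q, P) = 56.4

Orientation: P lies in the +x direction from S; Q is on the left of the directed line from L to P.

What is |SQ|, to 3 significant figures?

64.9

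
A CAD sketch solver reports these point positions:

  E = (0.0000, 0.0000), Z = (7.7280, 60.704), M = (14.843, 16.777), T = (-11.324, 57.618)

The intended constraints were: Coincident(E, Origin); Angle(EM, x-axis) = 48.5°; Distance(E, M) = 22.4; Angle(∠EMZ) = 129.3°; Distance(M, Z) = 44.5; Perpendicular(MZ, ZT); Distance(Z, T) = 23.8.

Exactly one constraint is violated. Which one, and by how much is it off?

Distance(Z, T) = 23.8 — off by 4.50.

E = (0.00, 0.00) ✓; EM at 48.50° ✓; |EM| = 22.40 ✓; ∠EMZ = 129.3° ✓; |MZ| = 44.50 ✓; ∠(MZ, ZT) = 90.00° ✓; |ZT| = 19.30 ✗.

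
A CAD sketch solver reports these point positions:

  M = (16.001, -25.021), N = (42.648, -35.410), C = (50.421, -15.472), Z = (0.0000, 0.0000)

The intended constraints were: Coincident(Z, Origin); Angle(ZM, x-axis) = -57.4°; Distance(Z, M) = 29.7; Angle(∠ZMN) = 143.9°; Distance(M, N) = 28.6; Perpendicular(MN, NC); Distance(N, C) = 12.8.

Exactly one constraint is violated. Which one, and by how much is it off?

Distance(N, C) = 12.8 — off by 8.60.

Z = (0.00, 0.00) ✓; ZM at -57.40° ✓; |ZM| = 29.70 ✓; ∠ZMN = 143.9° ✓; |MN| = 28.60 ✓; ∠(MN, NC) = 90.00° ✓; |NC| = 21.40 ✗.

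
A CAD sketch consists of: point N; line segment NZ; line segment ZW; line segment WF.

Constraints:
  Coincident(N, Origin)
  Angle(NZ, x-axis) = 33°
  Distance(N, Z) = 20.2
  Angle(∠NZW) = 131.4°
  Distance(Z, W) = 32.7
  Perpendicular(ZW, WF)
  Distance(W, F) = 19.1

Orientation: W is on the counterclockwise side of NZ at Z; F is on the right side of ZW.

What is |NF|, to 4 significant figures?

57.40

∠NZW = 131.4°, so ZW runs at 33.0° + (180° − 131.4°) = 81.60° from the x-axis; with |ZW| = 32.7, W = Z + 32.7·(cos 81.60°, sin 81.60°) = (21.72, 43.35). The perpendicularity gives WF at right angles to ZW; with |WF| = 19.1 on the right of ZW, F = W + 19.1·(0.9893, -0.1461) = (40.61, 40.56). Then |NF| = |F − N| = 57.40.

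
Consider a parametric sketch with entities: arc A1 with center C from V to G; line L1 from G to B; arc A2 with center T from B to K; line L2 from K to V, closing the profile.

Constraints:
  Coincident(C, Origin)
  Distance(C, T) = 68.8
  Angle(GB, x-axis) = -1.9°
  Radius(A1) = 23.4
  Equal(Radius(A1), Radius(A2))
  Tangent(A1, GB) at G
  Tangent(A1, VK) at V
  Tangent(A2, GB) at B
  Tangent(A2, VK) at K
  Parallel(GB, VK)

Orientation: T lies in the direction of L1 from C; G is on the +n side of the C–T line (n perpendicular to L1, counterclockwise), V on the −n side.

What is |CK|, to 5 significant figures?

72.670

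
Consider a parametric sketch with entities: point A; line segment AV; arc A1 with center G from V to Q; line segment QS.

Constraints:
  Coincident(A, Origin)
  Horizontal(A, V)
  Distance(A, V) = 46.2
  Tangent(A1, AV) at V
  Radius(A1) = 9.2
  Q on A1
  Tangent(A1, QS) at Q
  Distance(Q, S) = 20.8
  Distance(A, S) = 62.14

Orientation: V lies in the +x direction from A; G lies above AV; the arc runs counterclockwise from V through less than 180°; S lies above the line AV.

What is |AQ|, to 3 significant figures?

56.2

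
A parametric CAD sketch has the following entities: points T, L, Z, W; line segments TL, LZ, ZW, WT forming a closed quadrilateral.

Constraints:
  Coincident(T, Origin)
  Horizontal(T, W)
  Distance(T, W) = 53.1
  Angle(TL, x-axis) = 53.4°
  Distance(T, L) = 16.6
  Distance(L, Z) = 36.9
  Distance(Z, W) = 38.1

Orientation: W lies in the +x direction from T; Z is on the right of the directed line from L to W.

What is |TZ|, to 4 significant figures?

30.66

Checks: |LZ| = 36.90 ✓; |ZW| = 38.10 ✓.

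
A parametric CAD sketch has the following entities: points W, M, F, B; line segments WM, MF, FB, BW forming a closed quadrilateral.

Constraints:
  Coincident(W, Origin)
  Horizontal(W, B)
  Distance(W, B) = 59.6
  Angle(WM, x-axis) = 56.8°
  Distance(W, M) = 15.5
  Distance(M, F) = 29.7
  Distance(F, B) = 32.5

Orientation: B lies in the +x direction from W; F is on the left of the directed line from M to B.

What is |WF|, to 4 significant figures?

43.06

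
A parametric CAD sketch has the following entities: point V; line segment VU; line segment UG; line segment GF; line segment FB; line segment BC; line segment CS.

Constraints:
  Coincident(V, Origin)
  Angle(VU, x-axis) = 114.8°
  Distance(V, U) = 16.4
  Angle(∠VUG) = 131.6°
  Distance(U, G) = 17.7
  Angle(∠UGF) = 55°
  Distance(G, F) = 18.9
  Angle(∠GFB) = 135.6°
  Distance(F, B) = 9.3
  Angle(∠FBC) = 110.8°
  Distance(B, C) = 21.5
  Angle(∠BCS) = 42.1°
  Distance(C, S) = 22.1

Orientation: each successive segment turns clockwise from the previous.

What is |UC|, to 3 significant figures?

13.5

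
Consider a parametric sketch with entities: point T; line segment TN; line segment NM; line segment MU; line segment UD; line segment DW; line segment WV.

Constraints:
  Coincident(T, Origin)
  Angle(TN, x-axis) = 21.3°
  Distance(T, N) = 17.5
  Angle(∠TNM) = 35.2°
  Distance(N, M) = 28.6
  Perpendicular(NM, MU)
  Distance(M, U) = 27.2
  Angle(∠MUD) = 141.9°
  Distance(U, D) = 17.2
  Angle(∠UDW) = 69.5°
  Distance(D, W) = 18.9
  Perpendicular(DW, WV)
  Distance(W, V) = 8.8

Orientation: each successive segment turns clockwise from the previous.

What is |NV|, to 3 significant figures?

25.4

T is at the origin; TN runs at 21.3° with length 17.5, so N = (16.3, 6.36). ∠TNM = 35.2° gives NM at -124° from the x-axis; with |NM| = 28.6, M = (0.519, -17.5). NM is perpendicular to MU, so MU runs at 146°; with |MU| = 27.2, U = (-22.2, -2.48). ∠MUD = 141.9° gives UD at 108° from the x-axis; with |UD| = 17.2, D = (-27.6, 13.8). ∠UDW = 69.5° gives DW at -2.10° from the x-axis; with |DW| = 18.9, W = (-8.70, 13.1). The perpendicularity gives WV at right angles to DW, so WV runs at -92.1°; with |WV| = 8.8, V = (-9.03, 4.35). Then |NV| = |V − N| = 25.4.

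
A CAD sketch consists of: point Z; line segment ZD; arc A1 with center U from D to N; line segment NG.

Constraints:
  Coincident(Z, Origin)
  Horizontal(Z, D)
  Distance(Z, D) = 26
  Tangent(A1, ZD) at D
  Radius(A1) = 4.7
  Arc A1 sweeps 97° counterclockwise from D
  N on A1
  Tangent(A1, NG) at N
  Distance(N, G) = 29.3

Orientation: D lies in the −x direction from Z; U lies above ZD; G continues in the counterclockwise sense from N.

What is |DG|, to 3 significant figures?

34.4

Z is at the origin; ZD is horizontal with |ZD| = 26.0 and D on the −x side, so D = (-26.0, 0.00). Since A1 is tangent to ZD there, UD ⟂ ZD, so U = D + (0, 4.7) = (-26.0, 4.70). On A1, D sits at bearing -90° from U; a 97° counterclockwise sweep puts N at bearing 7°, so N = U + 4.7·(cos 7°, sin 7°) = (-21.3, 5.27). A1 meets NG tangentially, so UN is at right angles to NG, so NG runs along (−sin 7°, cos 7°); with |NG| = 29.3, G = (-24.9, 34.4). Then |DG| = |G − D| = 34.4.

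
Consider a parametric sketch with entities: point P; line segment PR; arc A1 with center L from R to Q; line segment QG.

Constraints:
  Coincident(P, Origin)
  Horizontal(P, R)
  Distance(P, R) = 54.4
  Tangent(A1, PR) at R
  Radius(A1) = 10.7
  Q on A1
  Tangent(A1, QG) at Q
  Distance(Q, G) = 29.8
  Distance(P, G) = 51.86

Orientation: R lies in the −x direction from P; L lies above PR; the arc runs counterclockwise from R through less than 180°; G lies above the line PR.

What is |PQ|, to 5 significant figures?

44.767

Checks: |LQ| = 10.70 ✓; ∠(LQ, QG) = 90.00° ✓; |QG| = 29.80 ✓; |PG| = 51.86 ✓.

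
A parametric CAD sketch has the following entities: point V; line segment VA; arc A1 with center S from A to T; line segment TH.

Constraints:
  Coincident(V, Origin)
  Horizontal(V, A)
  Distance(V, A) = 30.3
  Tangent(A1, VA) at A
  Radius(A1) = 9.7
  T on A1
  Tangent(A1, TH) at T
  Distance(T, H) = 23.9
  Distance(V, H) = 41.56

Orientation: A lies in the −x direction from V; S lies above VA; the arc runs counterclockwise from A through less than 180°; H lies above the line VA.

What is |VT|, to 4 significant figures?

23.27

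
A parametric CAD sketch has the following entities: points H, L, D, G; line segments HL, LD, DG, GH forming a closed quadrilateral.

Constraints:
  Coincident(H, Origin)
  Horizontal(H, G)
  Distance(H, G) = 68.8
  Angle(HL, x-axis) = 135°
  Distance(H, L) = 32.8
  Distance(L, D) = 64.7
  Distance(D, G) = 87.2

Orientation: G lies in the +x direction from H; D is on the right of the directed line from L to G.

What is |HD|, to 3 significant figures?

40.8

Checks: |HG| = 68.80 ✓; |HL| = 32.80 ✓; |LD| = 64.70 ✓; |DG| = 87.20 ✓.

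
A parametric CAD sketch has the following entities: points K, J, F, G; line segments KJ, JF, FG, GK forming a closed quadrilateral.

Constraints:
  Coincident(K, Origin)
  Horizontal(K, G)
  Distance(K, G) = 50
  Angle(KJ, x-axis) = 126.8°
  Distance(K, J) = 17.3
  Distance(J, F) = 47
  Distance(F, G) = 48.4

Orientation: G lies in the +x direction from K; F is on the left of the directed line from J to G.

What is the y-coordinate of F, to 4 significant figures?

42.52

Checks: |JF| = 47.00 ✓; |FG| = 48.40 ✓.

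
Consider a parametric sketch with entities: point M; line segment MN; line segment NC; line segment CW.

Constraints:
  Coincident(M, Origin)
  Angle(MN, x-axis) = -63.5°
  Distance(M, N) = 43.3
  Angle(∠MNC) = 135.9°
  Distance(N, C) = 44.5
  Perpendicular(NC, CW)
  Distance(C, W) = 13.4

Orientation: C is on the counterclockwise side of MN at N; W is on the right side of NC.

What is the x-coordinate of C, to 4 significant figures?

61.29

M is at the origin; MN runs at -63.5° with length 43.3, so N = 43.3·(cos -63.5°, sin -63.5°) = (19.32, -38.75). ∠MNC = 135.9°, so NC runs at -63.5° + (180° − 135.9°) = -19.40° from the x-axis; with |NC| = 44.5, C = N + 44.5·(cos -19.40°, sin -19.40°) = (61.29, -53.53). So C.x = 61.29.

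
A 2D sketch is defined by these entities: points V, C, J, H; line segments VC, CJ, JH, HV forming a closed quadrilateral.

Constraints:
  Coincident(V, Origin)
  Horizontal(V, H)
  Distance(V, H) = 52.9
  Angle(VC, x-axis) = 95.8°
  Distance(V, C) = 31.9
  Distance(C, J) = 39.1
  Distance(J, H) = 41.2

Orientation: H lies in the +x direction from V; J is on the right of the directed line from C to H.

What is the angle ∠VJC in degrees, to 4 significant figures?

47.34°

Checks: |CJ| = 39.10 ✓; |JH| = 41.20 ✓.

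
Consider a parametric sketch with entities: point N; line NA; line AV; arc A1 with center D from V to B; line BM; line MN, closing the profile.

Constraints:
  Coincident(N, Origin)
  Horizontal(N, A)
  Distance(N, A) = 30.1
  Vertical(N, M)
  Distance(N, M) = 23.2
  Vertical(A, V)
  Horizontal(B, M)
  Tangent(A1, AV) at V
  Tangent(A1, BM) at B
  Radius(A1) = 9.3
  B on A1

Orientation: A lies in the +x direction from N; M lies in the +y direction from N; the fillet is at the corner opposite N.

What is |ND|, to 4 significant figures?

25.02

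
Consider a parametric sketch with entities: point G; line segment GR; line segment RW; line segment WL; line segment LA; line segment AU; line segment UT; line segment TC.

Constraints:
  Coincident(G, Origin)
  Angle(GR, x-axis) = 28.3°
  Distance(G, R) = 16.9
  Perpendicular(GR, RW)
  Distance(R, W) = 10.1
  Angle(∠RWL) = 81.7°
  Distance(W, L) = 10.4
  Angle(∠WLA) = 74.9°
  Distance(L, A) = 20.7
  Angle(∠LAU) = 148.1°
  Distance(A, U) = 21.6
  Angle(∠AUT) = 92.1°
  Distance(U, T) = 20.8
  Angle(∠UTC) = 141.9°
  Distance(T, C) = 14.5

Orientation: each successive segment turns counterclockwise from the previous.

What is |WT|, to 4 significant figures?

32.45

G is at the origin; GR runs at 28.3° with length 16.9, so R = (14.88, 8.012). The perpendicularity gives RW at right angles to GR, so RW runs at 118.3°; with |RW| = 10.1, W = (10.09, 16.90). ∠RWL = 81.7° gives WL at -143.4° from the x-axis; with |WL| = 10.4, L = (1.742, 10.70). ∠WLA = 74.9° gives LA at -38.30° from the x-axis; with |LA| = 20.7, A = (17.99, -2.125). ∠LAU = 148.1° gives AU at -6.400° from the x-axis; with |AU| = 21.6, U = (39.45, -4.533). ∠AUT = 92.1° gives UT at 81.50° from the x-axis; with |UT| = 20.8, T = (42.53, 16.04). Then |WT| = |T − W| = 32.45.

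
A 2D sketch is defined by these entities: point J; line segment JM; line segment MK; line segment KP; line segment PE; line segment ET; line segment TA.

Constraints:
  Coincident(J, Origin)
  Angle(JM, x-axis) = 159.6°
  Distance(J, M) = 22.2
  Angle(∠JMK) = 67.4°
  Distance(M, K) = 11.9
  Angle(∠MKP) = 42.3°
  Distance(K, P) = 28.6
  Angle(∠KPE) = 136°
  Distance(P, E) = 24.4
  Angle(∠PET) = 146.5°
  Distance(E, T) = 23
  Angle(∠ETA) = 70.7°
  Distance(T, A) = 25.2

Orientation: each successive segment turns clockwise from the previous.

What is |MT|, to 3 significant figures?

52.7

J is at the origin; JM runs at 159.6° with length 22.2, so M = (-20.8, 7.74). ∠JMK = 67.4° gives MK at 47.0° from the x-axis; with |MK| = 11.9, K = (-12.7, 16.4). ∠MKP = 42.3° gives KP at -90.7° from the x-axis; with |KP| = 28.6, P = (-13.0, -12.2). ∠KPE = 136.0° gives PE at -135° from the x-axis; with |PE| = 24.4, E = (-30.2, -29.5). ∠PET = 146.5° gives ET at -168° from the x-axis; with |ET| = 23.0, T = (-52.7, -34.2). Then |MT| = |T − M| = 52.7.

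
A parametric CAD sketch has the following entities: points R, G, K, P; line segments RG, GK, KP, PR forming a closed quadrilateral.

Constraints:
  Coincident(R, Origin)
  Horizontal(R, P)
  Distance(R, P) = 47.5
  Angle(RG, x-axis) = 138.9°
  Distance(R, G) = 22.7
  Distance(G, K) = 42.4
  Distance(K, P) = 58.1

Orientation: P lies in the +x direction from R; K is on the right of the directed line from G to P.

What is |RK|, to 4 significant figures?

26.03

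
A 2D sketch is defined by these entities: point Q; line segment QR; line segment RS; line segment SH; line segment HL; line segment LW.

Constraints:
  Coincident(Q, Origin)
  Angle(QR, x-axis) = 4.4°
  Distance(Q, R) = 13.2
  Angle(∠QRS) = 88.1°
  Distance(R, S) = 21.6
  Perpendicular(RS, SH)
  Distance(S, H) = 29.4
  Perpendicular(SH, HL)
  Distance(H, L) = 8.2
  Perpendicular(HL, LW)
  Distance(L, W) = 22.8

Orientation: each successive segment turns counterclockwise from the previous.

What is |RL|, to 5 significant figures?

32.310

Q is at the origin; QR runs at 4.4° with length 13.2, so R = (13.161, 1.0127). ∠QRS = 88.1° gives RS at 96.300° from the x-axis; with |RS| = 21.6, S = (10.791, 22.482). RS is perpendicular to SH, so SH runs at -173.70°; with |SH| = 29.4, H = (-18.432, 19.256). SH ⟂ HL, so HL runs at -83.700°; with |HL| = 8.2, L = (-17.532, 11.106). Then |RL| = |L − R| = 32.310.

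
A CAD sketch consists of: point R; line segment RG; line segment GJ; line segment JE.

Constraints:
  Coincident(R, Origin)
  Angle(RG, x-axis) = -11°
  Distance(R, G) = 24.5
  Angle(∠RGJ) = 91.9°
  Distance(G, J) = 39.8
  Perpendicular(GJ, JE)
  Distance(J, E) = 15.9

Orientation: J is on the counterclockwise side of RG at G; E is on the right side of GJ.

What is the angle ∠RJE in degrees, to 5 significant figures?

121.09°

R is at the origin; RG runs at -11.0° with length 24.5, so G = 24.5·(cos -11.0°, sin -11.0°) = (24.050, -4.6748). ∠RGJ = 91.9°, so GJ runs at -11.0° + (180° − 91.9°) = 77.100° from the x-axis; with |GJ| = 39.8, J = G + 39.8·(cos 77.100°, sin 77.100°) = (32.935, 34.121). GJ is perpendicular to JE; with |JE| = 15.9 on the right of GJ, E = J + 15.9·(0.97476, -0.22325) = (48.434, 30.571). Then cos ∠RJE = JR·JE / (|JR||JE|), giving 121.09°.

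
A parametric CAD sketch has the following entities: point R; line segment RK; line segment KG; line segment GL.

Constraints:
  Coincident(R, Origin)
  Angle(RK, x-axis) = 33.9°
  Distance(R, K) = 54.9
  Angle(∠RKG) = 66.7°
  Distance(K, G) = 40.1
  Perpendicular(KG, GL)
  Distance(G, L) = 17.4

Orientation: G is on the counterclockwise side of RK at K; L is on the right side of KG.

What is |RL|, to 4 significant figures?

70.27

R is at the origin; RK runs at 33.9° with length 54.9, so K = 54.9·(cos 33.9°, sin 33.9°) = (45.57, 30.62). ∠RKG = 66.7°, so KG runs at 33.9° + (180° − 66.7°) = 147.2° from the x-axis; with |KG| = 40.1, G = K + 40.1·(cos 147.2°, sin 147.2°) = (11.86, 52.34). KG ⟂ GL; with |GL| = 17.4 on the right of KG, L = G + 17.4·(0.5417, 0.8406) = (21.29, 66.97). Then |RL| = |L − R| = 70.27.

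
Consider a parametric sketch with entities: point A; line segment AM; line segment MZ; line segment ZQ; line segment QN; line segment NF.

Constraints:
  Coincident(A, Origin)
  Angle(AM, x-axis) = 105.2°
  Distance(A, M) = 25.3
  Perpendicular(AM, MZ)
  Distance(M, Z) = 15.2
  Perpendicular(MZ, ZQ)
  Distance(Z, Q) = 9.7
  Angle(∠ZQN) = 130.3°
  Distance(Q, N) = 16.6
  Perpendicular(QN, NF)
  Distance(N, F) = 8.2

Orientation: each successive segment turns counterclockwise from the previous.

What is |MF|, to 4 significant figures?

14.45

A is at the origin; AM runs at 105.2° with length 25.3, so M = (-6.633, 24.41). AM is perpendicular to MZ, so MZ runs at -164.8°; with |MZ| = 15.2, Z = (-21.30, 20.43). MZ is perpendicular to ZQ, so ZQ runs at -74.80°; with |ZQ| = 9.7, Q = (-18.76, 11.07). ∠ZQN = 130.3° gives QN at -25.10° from the x-axis; with |QN| = 16.6, N = (-3.726, 4.027). The perpendicularity gives NF at right angles to QN, so NF runs at 64.90°; with |NF| = 8.2, F = (-0.2475, 11.45). Then |MF| = |F − M| = 14.45.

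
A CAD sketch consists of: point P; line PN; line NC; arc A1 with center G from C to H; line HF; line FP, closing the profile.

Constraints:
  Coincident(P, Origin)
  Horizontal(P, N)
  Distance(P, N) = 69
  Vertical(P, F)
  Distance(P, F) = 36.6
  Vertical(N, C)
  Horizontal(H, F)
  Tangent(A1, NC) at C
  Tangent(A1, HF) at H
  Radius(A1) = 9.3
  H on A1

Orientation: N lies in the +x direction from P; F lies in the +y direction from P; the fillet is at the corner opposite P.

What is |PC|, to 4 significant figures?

74.20

P is at the origin; PN is horizontal with |PN| = 69.0 and N on the +x side, so N = (69.00, 0.000). PF is vertical with |PF| = 36.6 and F on the +y side, so F = (0.000, 36.60). The virtual corner opposite P is at (69.00, 36.60). Tangency of A1 to NC means the radius GC is perpendicular to NC and the tangent condition forces GH to be normal to HF, with radius 9.3, so the center G sits 9.3 in from both sides at G = (59.70, 27.30). That places the tangent points at C = (69.00, 27.30) on NC and H = (59.70, 36.60) on HF. Then |PC| = |C − P| = 74.20.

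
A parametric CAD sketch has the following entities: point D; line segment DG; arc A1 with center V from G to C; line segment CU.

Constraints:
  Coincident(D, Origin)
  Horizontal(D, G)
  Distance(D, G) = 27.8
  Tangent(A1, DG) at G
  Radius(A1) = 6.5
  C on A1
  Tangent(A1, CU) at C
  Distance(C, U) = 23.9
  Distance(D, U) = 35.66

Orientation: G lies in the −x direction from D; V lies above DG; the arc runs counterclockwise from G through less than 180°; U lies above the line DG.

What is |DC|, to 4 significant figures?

22.15

D is at the origin; DG is horizontal with |DG| = 27.8 and G on the −x side, so G = (-27.80, 0.000). The tangent condition forces VG to be normal to DG, so V = G + (0, 6.5) = (-27.80, 6.500). Since VC ⟂ CU (tangency), |VU| = √(6.5² + 23.9²) = 24.77 regardless of where C sits on A1. So U lies on both circle(D, 35.66) and circle(V, 24.77); the above-DG intersection is U = (-19.52, 29.84). C is the foot of the tangent from U: C = (-21.32, 6.011).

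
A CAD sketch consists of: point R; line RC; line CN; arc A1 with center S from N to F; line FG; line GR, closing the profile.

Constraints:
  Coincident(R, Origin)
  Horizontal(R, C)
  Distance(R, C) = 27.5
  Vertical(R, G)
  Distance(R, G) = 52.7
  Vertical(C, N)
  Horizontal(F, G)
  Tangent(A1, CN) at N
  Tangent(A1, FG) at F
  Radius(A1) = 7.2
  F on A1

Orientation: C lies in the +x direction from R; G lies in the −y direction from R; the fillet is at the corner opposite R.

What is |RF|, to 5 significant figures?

56.475

R is at the origin; RC is horizontal with |RC| = 27.5 and C on the +x side, so C = (27.500, 0.0000). RG is vertical with |RG| = 52.7 and G on the −y side, so G = (0.0000, -52.700). The virtual corner opposite R is at (27.500, -52.700). The tangent condition forces SN to be normal to CN and the tangent condition forces SF to be normal to FG, with radius 7.2, so the center S sits 7.2 in from both sides at S = (20.300, -45.500). That places the tangent points at N = (27.500, -45.500) on CN and F = (20.300, -52.700) on FG. Then |RF| = |F − R| = 56.475.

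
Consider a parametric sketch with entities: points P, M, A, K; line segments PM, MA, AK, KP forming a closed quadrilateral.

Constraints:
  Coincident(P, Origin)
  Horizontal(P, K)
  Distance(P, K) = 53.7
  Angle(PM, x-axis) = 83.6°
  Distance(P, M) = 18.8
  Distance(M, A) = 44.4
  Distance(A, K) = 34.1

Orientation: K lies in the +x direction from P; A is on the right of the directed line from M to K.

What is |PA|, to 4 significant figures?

31.80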